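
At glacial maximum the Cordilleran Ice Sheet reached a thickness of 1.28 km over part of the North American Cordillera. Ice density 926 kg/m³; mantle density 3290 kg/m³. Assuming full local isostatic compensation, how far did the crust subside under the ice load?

In Airy isostatic equilibrium: the ice load ρ_ice t is balanced by mantle displaced below, ρ_m s.
s = t ρ_ice / ρ_m = 1.28 km × 926/3290 = 0.36 km.

0.36 km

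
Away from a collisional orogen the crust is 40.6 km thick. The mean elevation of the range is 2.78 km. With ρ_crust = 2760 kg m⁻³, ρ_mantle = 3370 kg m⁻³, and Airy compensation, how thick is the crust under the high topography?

Root depth r = h ρ_c / (ρ_m − ρ_c) = 2.78 km × 2760 / 610 = 12.58 km.
Total thickness = T + h + r = 40.6 km + 2.78 km + 12.58 km = 56 km.

56 km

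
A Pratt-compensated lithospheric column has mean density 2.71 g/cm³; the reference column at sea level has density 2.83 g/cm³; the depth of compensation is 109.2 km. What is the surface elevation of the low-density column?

ρ_ref D = ρ (D + h) → h = D (ρ_ref − ρ)/ρ.
h = 109.2 km × (2.83 − 2.71)/2.71 = 4.84 km.

4.84 km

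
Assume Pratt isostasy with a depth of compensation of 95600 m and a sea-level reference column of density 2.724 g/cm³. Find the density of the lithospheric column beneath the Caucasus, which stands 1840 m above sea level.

2.67 g/cm³

Pratt balance: ρ_ref D = ρ (D + h).
ρ = ρ_ref D/(D + h) = 2.724 × 95600 m/(95600 m + 1840 m) = 2.67 g/cm³.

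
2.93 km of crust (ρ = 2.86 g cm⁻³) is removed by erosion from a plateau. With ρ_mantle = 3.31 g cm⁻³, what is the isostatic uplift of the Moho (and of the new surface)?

2.53 km

Unloading: uplift u = e ρ_c/ρ_m = 2.93 km × 2.86/3.31 = 2.53 km.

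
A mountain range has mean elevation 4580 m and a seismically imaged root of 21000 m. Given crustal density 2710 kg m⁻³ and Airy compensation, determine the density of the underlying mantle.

Airy balance: ρ_c h = (ρ_m − ρ_c) r → ρ_m = ρ_c (1 + h/r).
ρ_m = 2710 × (1 + 4580 m/21000 m) = 3300 kg m⁻³.

3300 kg m⁻³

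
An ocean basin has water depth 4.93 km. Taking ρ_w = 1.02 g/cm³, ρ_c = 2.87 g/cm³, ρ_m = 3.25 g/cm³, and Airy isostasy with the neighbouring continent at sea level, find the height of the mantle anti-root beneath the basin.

24 km

For local isostatic compensation: replacing crust with seawater at the top is compensated by replacing crust with mantle at the base: d (ρ_c − ρ_w) = a (ρ_m − ρ_c).
a = d (ρ_c − ρ_w)/(ρ_m − ρ_c) = 4.93 km × 1.85/0.38 = 24 km.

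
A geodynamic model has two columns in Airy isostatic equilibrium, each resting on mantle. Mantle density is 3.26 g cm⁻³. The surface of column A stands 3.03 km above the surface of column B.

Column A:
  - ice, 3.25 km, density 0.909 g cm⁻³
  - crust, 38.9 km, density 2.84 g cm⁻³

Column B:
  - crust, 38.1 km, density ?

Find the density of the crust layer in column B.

Take the compensation level at the base of the deeper column (depth z_c below the surface of column A) and equate Σ ρ_i t_i down to z_c; mantle fills any gap and the z_c terms cancel.
Column A: 3.25×0.909 + 38.9×2.84 + (z_c − 42.15)×3.26
Column B: 3.03×0 + 38.1×ρ + (z_c − 3.03 − 38.1)×3.26
The z_c×3.26 term appears on both sides and cancels. Collect the known terms of each column as K = Σ(ρt)_known − 3.26 × (depth of known layers): K_A = 113.43025 − 3.26×42.15 = −23.97875; K_B = 0 − 3.26×(3.03 + 38.1) = −134.0838.
Balance: K_A = K_B + 38.1×ρ, so ρ = (K_A − K_B)/38.1 = 110.105/38.1 = 2.89 g cm⁻³.

2.89 g cm⁻³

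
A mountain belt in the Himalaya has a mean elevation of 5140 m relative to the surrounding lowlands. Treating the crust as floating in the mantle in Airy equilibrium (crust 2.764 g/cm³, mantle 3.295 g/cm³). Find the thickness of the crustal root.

26800 m

By Archimedes' principle applied to the lithosphere: the weight of the topography is balanced by the buoyancy of the root, ρ_c h = (ρ_m − ρ_c) r.
r = h · ρ_c / (ρ_m − ρ_c) = 5140 m × 2.764 / (3.295 − 2.764) = 26800 m.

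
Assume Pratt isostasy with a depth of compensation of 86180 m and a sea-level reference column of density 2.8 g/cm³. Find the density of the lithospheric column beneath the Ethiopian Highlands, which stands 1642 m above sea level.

Pratt balance: ρ_ref D = ρ (D + h).
ρ = ρ_ref D/(D + h) = 2.8 × 86180 m/(86180 m + 1642 m) = 2.75 g/cm³.

2.75 g/cm³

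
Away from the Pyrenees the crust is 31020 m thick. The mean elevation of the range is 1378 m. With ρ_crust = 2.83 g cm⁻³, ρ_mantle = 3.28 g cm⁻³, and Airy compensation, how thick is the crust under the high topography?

Root depth r = h ρ_c / (ρ_m − ρ_c) = 1378 m × 2.83 / 0.45 = 8666 m.
Total thickness = T + h + r = 31020 m + 1378 m + 8666 m = 41100 m.

41100 m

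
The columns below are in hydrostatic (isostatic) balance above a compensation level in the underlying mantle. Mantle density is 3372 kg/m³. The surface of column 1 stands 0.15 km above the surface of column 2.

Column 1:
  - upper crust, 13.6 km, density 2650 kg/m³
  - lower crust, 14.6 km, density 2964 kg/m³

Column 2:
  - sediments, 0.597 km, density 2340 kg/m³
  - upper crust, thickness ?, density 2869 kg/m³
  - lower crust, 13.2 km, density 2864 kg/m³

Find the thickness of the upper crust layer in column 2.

Take the compensation level at the base of the deeper column (depth z_c below the surface of column 1) and equate Σ ρ_i t_i down to z_c; mantle fills any gap and the z_c terms cancel.
Column 1: 13.6×2650 + 14.6×2964 + (z_c − 28.2)×3372
Column 2: 0.15×0 + 0.597×2340 + x×2869 + 13.2×2864 + (z_c − 0.15 − 13.797 − x)×3372
The z_c×3372 term appears on both sides and cancels. Collect the known terms of each column as K = Σ(ρt)_known − 3372 × (depth of known layers): K_1 = 79314.4 − 3372×28.2 = −15776; K_2 = 39201.78 − 3372×(0.15 + 13.797) = −7827.504.
Balance: K_1 = K_2 − x×(3372 − 2869), so x = (K_2 − K_1)/(3372 − 2869) = 7948.5/503 = 15.8 km.

15.8 km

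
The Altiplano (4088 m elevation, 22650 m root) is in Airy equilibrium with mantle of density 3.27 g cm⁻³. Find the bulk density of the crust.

ρ_c h = (ρ_m − ρ_c) r → ρ_c (h + r) = ρ_m r → ρ_c = ρ_m r / (h + r).
ρ_c = 3.27 × 22650 m / (4088 m + 22650 m) = 2.77 g cm⁻³.

2.77 g cm⁻³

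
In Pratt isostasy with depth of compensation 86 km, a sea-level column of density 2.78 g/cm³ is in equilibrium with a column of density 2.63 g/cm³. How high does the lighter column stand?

4.9 km

ρ_ref D = ρ (D + h) → h = D (ρ_ref − ρ)/ρ.
h = 86 km × (2.78 − 2.63)/2.63 = 4.9 km.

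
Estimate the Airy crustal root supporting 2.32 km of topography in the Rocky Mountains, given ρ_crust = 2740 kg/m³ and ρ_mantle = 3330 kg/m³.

10.8 km

In Airy isostatic equilibrium: the weight of the topography is balanced by the buoyancy of the root, ρ_c h = (ρ_m − ρ_c) r.
r = h · ρ_c / (ρ_m − ρ_c) = 2.32 km × 2740 / (3330 − 2740) = 10.8 km.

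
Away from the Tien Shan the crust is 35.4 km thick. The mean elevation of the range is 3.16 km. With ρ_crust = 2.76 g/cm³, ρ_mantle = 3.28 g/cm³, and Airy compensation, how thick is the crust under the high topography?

Root depth r = h ρ_c / (ρ_m − ρ_c) = 3.16 km × 2.76 / 0.52 = 16.77 km.
Total thickness = T + h + r = 35.4 km + 3.16 km + 16.77 km = 55.3 km.

55.3 km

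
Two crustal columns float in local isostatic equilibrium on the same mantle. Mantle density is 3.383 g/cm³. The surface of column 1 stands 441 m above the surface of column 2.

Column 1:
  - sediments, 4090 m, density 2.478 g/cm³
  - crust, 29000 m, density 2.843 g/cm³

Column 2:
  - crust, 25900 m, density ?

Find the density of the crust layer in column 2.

2.69 g/cm³

Take the compensation level at the base of the deeper column (depth z_c below the surface of column 1) and equate Σ ρ_i t_i down to z_c; mantle fills any gap and the z_c terms cancel.
Column 1: 4090×2.478 + 29000×2.843 + (z_c − 33090)×3.383
Column 2: 441×0 + 25900×ρ + (z_c − 441 − 25900)×3.383
The z_c×3.383 term appears on both sides and cancels. Collect the known terms of each column as K = Σ(ρt)_known − 3.383 × (depth of known layers): K_1 = 92582.02 − 3.383×33090 = −19361.45; K_2 = 0 − 3.383×(441 + 25900) = −89111.603.
Balance: K_1 = K_2 + 25900×ρ, so ρ = (K_1 − K_2)/25900 = 69750.2/25900 = 2.69 g/cm³.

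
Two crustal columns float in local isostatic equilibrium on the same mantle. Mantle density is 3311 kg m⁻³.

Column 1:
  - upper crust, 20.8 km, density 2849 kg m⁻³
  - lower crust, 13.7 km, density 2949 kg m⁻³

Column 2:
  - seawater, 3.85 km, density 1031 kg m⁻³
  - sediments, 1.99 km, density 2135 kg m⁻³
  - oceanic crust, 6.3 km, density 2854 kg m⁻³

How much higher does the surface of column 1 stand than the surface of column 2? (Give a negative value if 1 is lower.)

0.173 km

For any compensation level in the mantle, the mantle terms cancel and isostasy reduces to e = (Σt_1 − Σt_2) − (Σ(ρt)_1 − Σ(ρt)_2) / ρ_m.
Σt_1 = 34.5 km; Σt_2 = 12.14 km; Σ(ρt)_1 = 99660.5; Σ(ρt)_2 = 26198.2 (in km·kg m⁻³).
e = (34.5 − 12.14) − (99660.5 − 26198.2) / 3311 = 0.173 km.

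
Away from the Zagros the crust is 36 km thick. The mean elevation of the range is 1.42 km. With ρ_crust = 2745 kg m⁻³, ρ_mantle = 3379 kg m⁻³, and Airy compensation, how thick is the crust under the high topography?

43.6 km

Root depth r = h ρ_c / (ρ_m − ρ_c) = 1.42 km × 2745 / 634 = 6.148 km.
Total thickness = T + h + r = 36 km + 1.42 km + 6.148 km = 43.6 km.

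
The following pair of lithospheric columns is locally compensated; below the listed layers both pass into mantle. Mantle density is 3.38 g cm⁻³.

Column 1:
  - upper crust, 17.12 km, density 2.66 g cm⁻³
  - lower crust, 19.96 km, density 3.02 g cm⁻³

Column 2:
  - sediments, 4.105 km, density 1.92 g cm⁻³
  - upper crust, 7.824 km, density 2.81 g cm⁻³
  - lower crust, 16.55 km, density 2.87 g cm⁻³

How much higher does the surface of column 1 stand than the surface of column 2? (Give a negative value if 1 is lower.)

0.183 km

For any compensation level in the mantle, the mantle terms cancel and isostasy reduces to e = (Σt_1 − Σt_2) − (Σ(ρt)_1 − Σ(ρt)_2) / ρ_m.
Σt_1 = 37.08 km; Σt_2 = 28.479 km; Σ(ρt)_1 = 105.8184; Σ(ρt)_2 = 77.36554 (in km·g cm⁻³).
e = (37.08 − 28.479) − (105.8184 − 77.36554) / 3.38 = 0.183 km.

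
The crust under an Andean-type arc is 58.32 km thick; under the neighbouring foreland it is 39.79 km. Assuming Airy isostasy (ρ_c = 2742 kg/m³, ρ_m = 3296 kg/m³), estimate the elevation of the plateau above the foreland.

3.11 km

Excess crust Δ = 58.32 km − 39.79 km = 18.53 km, split between elevation h and root r with h + r = Δ.
Airy balance ρ_c h = (ρ_m − ρ_c) r gives r = h ρ_c/(ρ_m − ρ_c), so h (1 + ρ_c/(ρ_m − ρ_c)) = Δ, i.e. h = Δ (ρ_m − ρ_c)/ρ_m.
h = 18.53 km × 554/3296 = 3.11 km.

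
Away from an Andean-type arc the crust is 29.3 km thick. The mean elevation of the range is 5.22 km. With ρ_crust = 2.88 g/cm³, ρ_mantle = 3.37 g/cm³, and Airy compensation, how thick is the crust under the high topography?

Root depth r = h ρ_c / (ρ_m − ρ_c) = 5.22 km × 2.88 / 0.49 = 30.68 km.
Total thickness = T + h + r = 29.3 km + 5.22 km + 30.68 km = 65.2 km.

65.2 km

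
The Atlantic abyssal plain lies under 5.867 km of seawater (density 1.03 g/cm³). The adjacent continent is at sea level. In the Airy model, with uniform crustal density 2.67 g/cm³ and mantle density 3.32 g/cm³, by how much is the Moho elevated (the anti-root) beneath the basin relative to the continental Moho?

14.8 km

Isostatic balance requires: replacing crust with seawater at the top is compensated by replacing crust with mantle at the base: d (ρ_c − ρ_w) = a (ρ_m − ρ_c).
a = d (ρ_c − ρ_w)/(ρ_m − ρ_c) = 5.867 km × 1.64/0.65 = 14.8 km.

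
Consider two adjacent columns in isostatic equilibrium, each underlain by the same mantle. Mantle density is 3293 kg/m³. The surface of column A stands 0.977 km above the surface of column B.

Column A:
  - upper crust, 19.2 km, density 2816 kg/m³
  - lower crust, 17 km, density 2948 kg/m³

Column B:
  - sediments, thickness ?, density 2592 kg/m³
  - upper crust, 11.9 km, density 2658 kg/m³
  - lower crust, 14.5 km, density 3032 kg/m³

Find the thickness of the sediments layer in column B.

Take the compensation level at the base of the deeper column (depth z_c below the surface of column A) and equate Σ ρ_i t_i down to z_c; mantle fills any gap and the z_c terms cancel.
Column A: 19.2×2816 + 17×2948 + (z_c − 36.2)×3293
Column B: 0.977×0 + x×2592 + 11.9×2658 + 14.5×3032 + (z_c − 0.977 − 26.4 − x)×3293
The z_c×3293 term appears on both sides and cancels. Collect the known terms of each column as K = Σ(ρt)_known − 3293 × (depth of known layers): K_A = 104183.2 − 3293×36.2 = −15023.4; K_B = 75594.2 − 3293×(0.977 + 26.4) = −14558.261.
Balance: K_A = K_B − x×(3293 − 2592), so x = (K_B − K_A)/(3293 − 2592) = 465.139/701 = 0.664 km.

0.664 km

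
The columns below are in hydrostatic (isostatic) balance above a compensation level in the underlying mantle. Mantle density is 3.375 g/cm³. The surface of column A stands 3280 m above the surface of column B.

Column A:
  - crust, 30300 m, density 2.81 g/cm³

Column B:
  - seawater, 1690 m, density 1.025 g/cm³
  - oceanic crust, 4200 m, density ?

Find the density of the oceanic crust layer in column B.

Take the compensation level at the base of the deeper column (depth z_c below the surface of column A) and equate Σ ρ_i t_i down to z_c; mantle fills any gap and the z_c terms cancel.
Column A: 30300×2.81 + (z_c − 30300)×3.375
Column B: 3280×0 + 1690×1.025 + 4200×ρ + (z_c − 3280 − 5890)×3.375
The z_c×3.375 term appears on both sides and cancels. Collect the known terms of each column as K = Σ(ρt)_known − 3.375 × (depth of known layers): K_A = 85143 − 3.375×30300 = −17119.5; K_B = 1732.25 − 3.375×(3280 + 5890) = −29216.5.
Balance: K_A = K_B + 4200×ρ, so ρ = (K_A − K_B)/4200 = 12097/4200 = 2.88 g/cm³.

2.88 g/cm³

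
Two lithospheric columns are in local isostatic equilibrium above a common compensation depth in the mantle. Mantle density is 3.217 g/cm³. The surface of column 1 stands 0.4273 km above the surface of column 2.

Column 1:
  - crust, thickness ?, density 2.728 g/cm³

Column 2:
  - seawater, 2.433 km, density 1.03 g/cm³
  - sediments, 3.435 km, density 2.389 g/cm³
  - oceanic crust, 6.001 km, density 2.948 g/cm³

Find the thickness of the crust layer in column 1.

Take the compensation level at the base of the deeper column (depth z_c below the surface of column 1) and equate Σ ρ_i t_i down to z_c; mantle fills any gap and the z_c terms cancel.
Column 1: x×2.728 + (z_c − 0 − x)×3.217
Column 2: 0.4273×0 + 2.433×1.03 + 3.435×2.389 + 6.001×2.948 + (z_c − 0.4273 − 11.869)×3.217
The z_c×3.217 term appears on both sides and cancels. Collect the known terms of each column as K = Σ(ρt)_known − 3.217 × (depth of known layers): K_1 = 0 − 3.217×0 = 0; K_2 = 28.403153 − 3.217×(0.4273 + 11.869) = −11.1540441.
Balance: K_1 − x×(3.217 − 2.728) = K_2, so x = (K_1 − K_2)/(3.217 − 2.728) = 11.154/0.489 = 22.8 km.

22.8 km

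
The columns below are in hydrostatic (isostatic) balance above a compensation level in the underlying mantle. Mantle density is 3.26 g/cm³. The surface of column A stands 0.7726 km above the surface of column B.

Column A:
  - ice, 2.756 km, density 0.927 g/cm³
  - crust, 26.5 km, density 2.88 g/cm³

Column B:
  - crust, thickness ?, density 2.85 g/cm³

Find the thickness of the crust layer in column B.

Take the compensation level at the base of the deeper column (depth z_c below the surface of column A) and equate Σ ρ_i t_i down to z_c; mantle fills any gap and the z_c terms cancel.
Column A: 2.756×0.927 + 26.5×2.88 + (z_c − 29.256)×3.26
Column B: 0.7726×0 + x×2.85 + (z_c − 0.7726 − 0 − x)×3.26
The z_c×3.26 term appears on both sides and cancels. Collect the known terms of each column as K = Σ(ρt)_known − 3.26 × (depth of known layers): K_A = 78.874812 − 3.26×29.256 = −16.499748; K_B = 0 − 3.26×(0.7726 + 0) = −2.518676.
Balance: K_A = K_B − x×(3.26 − 2.85), so x = (K_B − K_A)/(3.26 − 2.85) = 13.9811/0.41 = 34.1 km.

34.1 km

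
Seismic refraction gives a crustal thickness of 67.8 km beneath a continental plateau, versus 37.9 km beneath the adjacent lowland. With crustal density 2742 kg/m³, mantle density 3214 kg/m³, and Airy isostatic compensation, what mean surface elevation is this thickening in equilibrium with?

Excess crust Δ = 67.8 km − 37.9 km = 29.9 km, split between elevation h and root r with h + r = Δ.
Airy balance ρ_c h = (ρ_m − ρ_c) r gives r = h ρ_c/(ρ_m − ρ_c), so h (1 + ρ_c/(ρ_m − ρ_c)) = Δ, i.e. h = Δ (ρ_m − ρ_c)/ρ_m.
h = 29.9 km × 472/3214 = 4.39 km.

4.39 km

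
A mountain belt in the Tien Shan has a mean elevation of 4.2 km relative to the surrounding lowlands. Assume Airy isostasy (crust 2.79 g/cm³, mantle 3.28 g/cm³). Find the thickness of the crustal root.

Equating mass per unit area of the two columns: the weight of the topography is balanced by the buoyancy of the root, ρ_c h = (ρ_m − ρ_c) r.
r = h · ρ_c / (ρ_m − ρ_c) = 4.2 km × 2.79 / (3.28 − 2.79) = 23.9 km.

23.9 km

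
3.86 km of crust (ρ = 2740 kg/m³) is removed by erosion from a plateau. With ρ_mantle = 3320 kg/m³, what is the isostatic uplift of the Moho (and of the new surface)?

Unloading: uplift u = e ρ_c/ρ_m = 3.86 km × 2740/3320 = 3.19 km.

3.19 km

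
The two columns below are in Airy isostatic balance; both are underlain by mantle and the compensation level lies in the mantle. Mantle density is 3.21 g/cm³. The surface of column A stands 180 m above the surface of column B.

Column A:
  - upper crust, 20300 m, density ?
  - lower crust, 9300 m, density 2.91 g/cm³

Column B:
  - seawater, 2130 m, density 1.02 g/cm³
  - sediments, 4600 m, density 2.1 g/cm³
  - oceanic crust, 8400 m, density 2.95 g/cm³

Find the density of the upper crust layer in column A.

2.73 g/cm³

Take the compensation level at the base of the deeper column (depth z_c below the surface of column A) and equate Σ ρ_i t_i down to z_c; mantle fills any gap and the z_c terms cancel.
Column A: 20300×ρ + 9300×2.91 + (z_c − 29600)×3.21
Column B: 180×0 + 2130×1.02 + 4600×2.1 + 8400×2.95 + (z_c − 180 − 15130)×3.21
The z_c×3.21 term appears on both sides and cancels. Collect the known terms of each column as K = Σ(ρt)_known − 3.21 × (depth of known layers): K_A = 27063 − 3.21×29600 = −67953; K_B = 36612.6 − 3.21×(180 + 15130) = −12532.5.
Balance: K_A + 20300×ρ = K_B, so ρ = (K_B − K_A)/20300 = 55420.5/20300 = 2.73 g/cm³.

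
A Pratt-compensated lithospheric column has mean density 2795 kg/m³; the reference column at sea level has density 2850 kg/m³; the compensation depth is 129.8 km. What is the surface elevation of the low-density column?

ρ_ref D = ρ (D + h) → h = D (ρ_ref − ρ)/ρ.
h = 129.8 km × (2850 − 2795)/2795 = 2.55 km.

2.55 km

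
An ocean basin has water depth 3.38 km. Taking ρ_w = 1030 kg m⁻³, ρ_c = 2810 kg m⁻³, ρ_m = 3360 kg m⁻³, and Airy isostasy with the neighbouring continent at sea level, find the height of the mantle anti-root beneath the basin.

Balancing pressure at the compensation depth: replacing crust with seawater at the top is compensated by replacing crust with mantle at the base: d (ρ_c − ρ_w) = a (ρ_m − ρ_c).
a = d (ρ_c − ρ_w)/(ρ_m − ρ_c) = 3.38 km × 1780/550 = 10.9 km.

10.9 km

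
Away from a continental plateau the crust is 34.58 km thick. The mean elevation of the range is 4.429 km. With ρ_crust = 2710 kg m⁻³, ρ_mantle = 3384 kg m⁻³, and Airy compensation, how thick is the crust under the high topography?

Root depth r = h ρ_c / (ρ_m − ρ_c) = 4.429 km × 2710 / 674 = 17.81 km.
Total thickness = T + h + r = 34.58 km + 4.429 km + 17.81 km = 56.8 km.

56.8 km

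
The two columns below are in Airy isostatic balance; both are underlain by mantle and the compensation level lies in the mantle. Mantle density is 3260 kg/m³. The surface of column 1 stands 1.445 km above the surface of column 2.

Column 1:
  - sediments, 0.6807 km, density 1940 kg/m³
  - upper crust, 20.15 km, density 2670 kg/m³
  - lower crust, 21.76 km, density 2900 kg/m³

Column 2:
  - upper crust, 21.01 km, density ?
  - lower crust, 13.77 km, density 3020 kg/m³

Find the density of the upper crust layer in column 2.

2660 kg/m³

Take the compensation level at the base of the deeper column (depth z_c below the surface of column 1) and equate Σ ρ_i t_i down to z_c; mantle fills any gap and the z_c terms cancel.
Column 1: 0.6807×1940 + 20.15×2670 + 21.76×2900 + (z_c − 42.5907)×3260
Column 2: 1.445×0 + 21.01×ρ + 13.77×3020 + (z_c − 1.445 − 34.78)×3260
The z_c×3260 term appears on both sides and cancels. Collect the known terms of each column as K = Σ(ρt)_known − 3260 × (depth of known layers): K_1 = 118225.058 − 3260×42.5907 = −20620.624; K_2 = 41585.4 − 3260×(1.445 + 34.78) = −76508.1.
Balance: K_1 = K_2 + 21.01×ρ, so ρ = (K_1 − K_2)/21.01 = 55887.5/21.01 = 2660 kg/m³.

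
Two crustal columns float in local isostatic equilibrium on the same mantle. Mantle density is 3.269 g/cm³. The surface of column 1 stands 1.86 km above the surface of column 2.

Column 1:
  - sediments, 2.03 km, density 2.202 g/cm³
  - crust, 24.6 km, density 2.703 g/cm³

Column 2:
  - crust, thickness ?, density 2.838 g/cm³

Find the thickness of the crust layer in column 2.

Take the compensation level at the base of the deeper column (depth z_c below the surface of column 1) and equate Σ ρ_i t_i down to z_c; mantle fills any gap and the z_c terms cancel.
Column 1: 2.03×2.202 + 24.6×2.703 + (z_c − 26.63)×3.269
Column 2: 1.86×0 + x×2.838 + (z_c − 1.86 − 0 − x)×3.269
The z_c×3.269 term appears on both sides and cancels. Collect the known terms of each column as K = Σ(ρt)_known − 3.269 × (depth of known layers): K_1 = 70.96386 − 3.269×26.63 = −16.08961; K_2 = 0 − 3.269×(1.86 + 0) = −6.08034.
Balance: K_1 = K_2 − x×(3.269 − 2.838), so x = (K_2 − K_1)/(3.269 − 2.838) = 10.0093/0.431 = 23.2 km.

23.2 km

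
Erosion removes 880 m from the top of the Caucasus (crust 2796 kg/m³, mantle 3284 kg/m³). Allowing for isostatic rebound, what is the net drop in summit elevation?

131 m

Rebound u = e ρ_c/ρ_m = 880 m × 2796/3284 = 749.2 m.
Net surface drop = e − u = 880 m − 749.2 m = e (ρ_m − ρ_c)/ρ_m = 131 m.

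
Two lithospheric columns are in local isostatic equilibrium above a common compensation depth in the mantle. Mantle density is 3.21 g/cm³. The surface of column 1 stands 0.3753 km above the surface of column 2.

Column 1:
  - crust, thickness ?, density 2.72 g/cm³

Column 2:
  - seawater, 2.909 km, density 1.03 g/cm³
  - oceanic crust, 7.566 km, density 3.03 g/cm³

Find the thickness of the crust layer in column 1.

18.2 km

Take the compensation level at the base of the deeper column (depth z_c below the surface of column 1) and equate Σ ρ_i t_i down to z_c; mantle fills any gap and the z_c terms cancel.
Column 1: x×2.72 + (z_c − 0 − x)×3.21
Column 2: 0.3753×0 + 2.909×1.03 + 7.566×3.03 + (z_c − 0.3753 − 10.475)×3.21
The z_c×3.21 term appears on both sides and cancels. Collect the known terms of each column as K = Σ(ρt)_known − 3.21 × (depth of known layers): K_1 = 0 − 3.21×0 = 0; K_2 = 25.92125 − 3.21×(0.3753 + 10.475) = −8.908213.
Balance: K_1 − x×(3.21 − 2.72) = K_2, so x = (K_1 − K_2)/(3.21 − 2.72) = 8.90821/0.49 = 18.2 km.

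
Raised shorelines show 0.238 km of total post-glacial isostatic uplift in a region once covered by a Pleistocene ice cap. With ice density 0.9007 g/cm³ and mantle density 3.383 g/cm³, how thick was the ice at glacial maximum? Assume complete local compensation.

0.894 km

u = t ρ_ice/ρ_m → t = u ρ_m/ρ_ice = 0.238 km × 3.383/0.9007 = 0.894 km.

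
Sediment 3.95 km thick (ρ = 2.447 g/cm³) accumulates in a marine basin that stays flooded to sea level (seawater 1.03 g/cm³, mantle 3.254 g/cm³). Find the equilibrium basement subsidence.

2.52 km

Submarine loading: the sediment displaces seawater, and the subsidence is in turn flooded, so s (ρ_m − ρ_w) = t (ρ_sed − ρ_w).
s = 3.95 km × (2.447 − 1.03) / (3.254 − 1.03) = 2.52 km.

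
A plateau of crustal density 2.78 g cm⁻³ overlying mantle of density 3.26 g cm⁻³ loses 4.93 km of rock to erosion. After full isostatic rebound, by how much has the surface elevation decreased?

Rebound u = e ρ_c/ρ_m = 4.93 km × 2.78/3.26 = 4.204 km.
Net surface drop = e − u = 4.93 km − 4.204 km = e (ρ_m − ρ_c)/ρ_m = 0.726 km.

0.726 km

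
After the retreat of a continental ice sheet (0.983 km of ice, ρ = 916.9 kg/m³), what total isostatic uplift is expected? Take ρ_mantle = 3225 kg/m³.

Removing the load lets mantle flow back in; uplift u satisfies ρ_ice t = ρ_m u.
u = t ρ_ice/ρ_m = 0.983 km × 916.9/3225 = 0.279 km.

0.279 km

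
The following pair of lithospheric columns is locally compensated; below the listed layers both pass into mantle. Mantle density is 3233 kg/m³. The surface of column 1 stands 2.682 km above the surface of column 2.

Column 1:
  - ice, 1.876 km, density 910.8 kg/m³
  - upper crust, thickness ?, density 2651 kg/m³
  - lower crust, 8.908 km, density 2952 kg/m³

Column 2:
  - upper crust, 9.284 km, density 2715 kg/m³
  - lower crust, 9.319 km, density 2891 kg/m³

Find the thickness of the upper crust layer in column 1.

16.9 km

Take the compensation level at the base of the deeper column (depth z_c below the surface of column 1) and equate Σ ρ_i t_i down to z_c; mantle fills any gap and the z_c terms cancel.
Column 1: 1.876×910.8 + x×2651 + 8.908×2952 + (z_c − 10.784 − x)×3233
Column 2: 2.682×0 + 9.284×2715 + 9.319×2891 + (z_c − 2.682 − 18.603)×3233
The z_c×3233 term appears on both sides and cancels. Collect the known terms of each column as K = Σ(ρt)_known − 3233 × (depth of known layers): K_1 = 28005.0768 − 3233×10.784 = −6859.5952; K_2 = 52147.289 − 3233×(2.682 + 18.603) = −16667.116.
Balance: K_1 − x×(3233 − 2651) = K_2, so x = (K_1 − K_2)/(3233 − 2651) = 9807.52/582 = 16.9 km.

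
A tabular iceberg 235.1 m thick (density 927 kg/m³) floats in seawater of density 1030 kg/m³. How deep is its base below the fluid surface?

Draft d = t ρ_obj/ρ_fluid = 235.1 m × 927/1030 = 212 m.

212 m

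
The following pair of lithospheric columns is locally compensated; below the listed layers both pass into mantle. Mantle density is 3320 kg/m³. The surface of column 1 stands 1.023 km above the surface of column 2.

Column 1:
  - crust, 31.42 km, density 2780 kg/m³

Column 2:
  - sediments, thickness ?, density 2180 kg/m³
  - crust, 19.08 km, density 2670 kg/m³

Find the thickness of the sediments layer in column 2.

Take the compensation level at the base of the deeper column (depth z_c below the surface of column 1) and equate Σ ρ_i t_i down to z_c; mantle fills any gap and the z_c terms cancel.
Column 1: 31.42×2780 + (z_c − 31.42)×3320
Column 2: 1.023×0 + x×2180 + 19.08×2670 + (z_c − 1.023 − 19.08 − x)×3320
The z_c×3320 term appears on both sides and cancels. Collect the known terms of each column as K = Σ(ρt)_known − 3320 × (depth of known layers): K_1 = 87347.6 − 3320×31.42 = −16966.8; K_2 = 50943.6 − 3320×(1.023 + 19.08) = −15798.36.
Balance: K_1 = K_2 − x×(3320 − 2180), so x = (K_2 − K_1)/(3320 − 2180) = 1168.44/1140 = 1.02 km.

1.02 km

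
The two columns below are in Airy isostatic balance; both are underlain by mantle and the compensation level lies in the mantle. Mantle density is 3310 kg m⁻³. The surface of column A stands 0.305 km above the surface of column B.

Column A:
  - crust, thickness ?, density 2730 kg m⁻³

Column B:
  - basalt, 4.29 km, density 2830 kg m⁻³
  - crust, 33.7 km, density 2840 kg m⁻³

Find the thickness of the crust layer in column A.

Take the compensation level at the base of the deeper column (depth z_c below the surface of column A) and equate Σ ρ_i t_i down to z_c; mantle fills any gap and the z_c terms cancel.
Column A: x×2730 + (z_c − 0 − x)×3310
Column B: 0.305×0 + 4.29×2830 + 33.7×2840 + (z_c − 0.305 − 37.99)×3310
The z_c×3310 term appears on both sides and cancels. Collect the known terms of each column as K = Σ(ρt)_known − 3310 × (depth of known layers): K_A = 0 − 3310×0 = 0; K_B = 107848.7 − 3310×(0.305 + 37.99) = −18907.75.
Balance: K_A − x×(3310 − 2730) = K_B, so x = (K_A − K_B)/(3310 − 2730) = 18907.8/580 = 32.6 km.

32.6 km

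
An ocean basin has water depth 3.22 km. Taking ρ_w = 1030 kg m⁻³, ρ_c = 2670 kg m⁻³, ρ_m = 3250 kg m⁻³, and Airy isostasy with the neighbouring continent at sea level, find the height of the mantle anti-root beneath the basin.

Isostatic balance requires: replacing crust with seawater at the top is compensated by replacing crust with mantle at the base: d (ρ_c − ρ_w) = a (ρ_m − ρ_c).
a = d (ρ_c − ρ_w)/(ρ_m − ρ_c) = 3.22 km × 1640/580 = 9.1 km.

9.1 km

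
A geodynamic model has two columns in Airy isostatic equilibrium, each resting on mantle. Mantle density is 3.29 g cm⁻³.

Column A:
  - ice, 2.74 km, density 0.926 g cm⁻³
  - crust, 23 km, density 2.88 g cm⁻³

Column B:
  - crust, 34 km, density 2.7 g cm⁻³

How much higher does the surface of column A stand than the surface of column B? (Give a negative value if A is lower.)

For any compensation level in the mantle, the mantle terms cancel and isostasy reduces to e = (Σt_A − Σt_B) − (Σ(ρt)_A − Σ(ρt)_B) / ρ_m.
Σt_A = 25.74 km; Σt_B = 34 km; Σ(ρt)_A = 68.77724; Σ(ρt)_B = 91.8 (in km·g cm⁻³).
e = (25.74 − 34) − (68.77724 − 91.8) / 3.29 = −1.26 km.

−1.26 km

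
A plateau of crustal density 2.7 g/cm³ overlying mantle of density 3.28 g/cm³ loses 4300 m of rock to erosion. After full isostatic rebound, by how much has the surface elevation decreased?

760 m

Rebound u = e ρ_c/ρ_m = 4300 m × 2.7/3.28 = 3540 m.
Net surface drop = e − u = 4300 m − 3540 m = e (ρ_m − ρ_c)/ρ_m = 760 m.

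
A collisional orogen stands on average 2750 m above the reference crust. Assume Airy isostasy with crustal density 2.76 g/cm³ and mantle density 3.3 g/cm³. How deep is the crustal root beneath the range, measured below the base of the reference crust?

14100 m

Balancing pressure at the compensation depth: the weight of the topography is balanced by the buoyancy of the root, ρ_c h = (ρ_m − ρ_c) r.
r = h · ρ_c / (ρ_m − ρ_c) = 2750 m × 2.76 / (3.3 − 2.76) = 14100 m.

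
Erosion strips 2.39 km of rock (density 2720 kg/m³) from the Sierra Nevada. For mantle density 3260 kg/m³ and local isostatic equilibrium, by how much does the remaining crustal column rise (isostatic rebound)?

1.99 km

Unloading: uplift u = e ρ_c/ρ_m = 2.39 km × 2720/3260 = 1.99 km.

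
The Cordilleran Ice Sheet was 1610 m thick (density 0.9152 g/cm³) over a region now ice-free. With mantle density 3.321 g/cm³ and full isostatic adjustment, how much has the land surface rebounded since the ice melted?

Removing the load lets mantle flow back in; uplift u satisfies ρ_ice t = ρ_m u.
u = t ρ_ice/ρ_m = 1610 m × 0.9152/3.321 = 444 m.

444 m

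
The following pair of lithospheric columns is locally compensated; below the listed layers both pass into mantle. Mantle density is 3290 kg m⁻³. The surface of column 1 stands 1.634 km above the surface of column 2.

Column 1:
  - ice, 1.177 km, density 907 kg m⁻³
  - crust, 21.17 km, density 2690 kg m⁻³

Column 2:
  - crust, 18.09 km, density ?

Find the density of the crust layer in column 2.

Take the compensation level at the base of the deeper column (depth z_c below the surface of column 1) and equate Σ ρ_i t_i down to z_c; mantle fills any gap and the z_c terms cancel.
Column 1: 1.177×907 + 21.17×2690 + (z_c − 22.347)×3290
Column 2: 1.634×0 + 18.09×ρ + (z_c − 1.634 − 18.09)×3290
The z_c×3290 term appears on both sides and cancels. Collect the known terms of each column as K = Σ(ρt)_known − 3290 × (depth of known layers): K_1 = 58014.839 − 3290×22.347 = −15506.791; K_2 = 0 − 3290×(1.634 + 18.09) = −64891.96.
Balance: K_1 = K_2 + 18.09×ρ, so ρ = (K_1 − K_2)/18.09 = 49385.2/18.09 = 2730 kg m⁻³.

2730 kg m⁻³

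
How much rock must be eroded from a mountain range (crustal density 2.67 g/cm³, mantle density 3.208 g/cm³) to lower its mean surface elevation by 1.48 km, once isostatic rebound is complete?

8.82 km

Net drop Δ = e − u = e − e ρ_c/ρ_m = e (ρ_m − ρ_c)/ρ_m.
e = Δ ρ_m/(ρ_m − ρ_c) = 1.48 km × 3.208/0.538 = 8.82 km.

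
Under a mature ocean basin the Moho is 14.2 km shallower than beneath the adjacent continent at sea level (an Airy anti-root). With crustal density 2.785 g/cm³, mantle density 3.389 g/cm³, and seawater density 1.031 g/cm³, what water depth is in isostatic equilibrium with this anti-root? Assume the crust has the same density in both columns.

4.89 km

Replacing a thickness d of crust by seawater at the top must be balanced by replacing crust with mantle at the base: d (ρ_c − ρ_w) = a (ρ_m − ρ_c).
d = a (ρ_m − ρ_c)/(ρ_c − ρ_w) = 14.2 km × 0.604/1.754 = 4.89 km.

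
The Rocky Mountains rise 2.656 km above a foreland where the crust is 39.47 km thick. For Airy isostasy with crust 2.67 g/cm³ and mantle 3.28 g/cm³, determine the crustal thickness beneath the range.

Root depth r = h ρ_c / (ρ_m − ρ_c) = 2.656 km × 2.67 / 0.61 = 11.63 km.
Total thickness = T + h + r = 39.47 km + 2.656 km + 11.63 km = 53.8 km.

53.8 km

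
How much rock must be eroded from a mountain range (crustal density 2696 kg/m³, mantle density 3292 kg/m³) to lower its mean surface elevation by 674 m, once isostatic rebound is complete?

3720 m

Net drop Δ = e − u = e − e ρ_c/ρ_m = e (ρ_m − ρ_c)/ρ_m.
e = Δ ρ_m/(ρ_m − ρ_c) = 674 m × 3292/596 = 3720 m.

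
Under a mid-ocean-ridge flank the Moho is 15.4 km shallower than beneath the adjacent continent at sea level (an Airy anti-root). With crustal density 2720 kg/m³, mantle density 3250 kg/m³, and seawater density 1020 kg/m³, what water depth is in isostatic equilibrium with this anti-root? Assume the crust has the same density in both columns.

4.8 km

Replacing a thickness d of crust by seawater at the top must be balanced by replacing crust with mantle at the base: d (ρ_c − ρ_w) = a (ρ_m − ρ_c).
d = a (ρ_m − ρ_c)/(ρ_c − ρ_w) = 15.4 km × 530/1700 = 4.8 km.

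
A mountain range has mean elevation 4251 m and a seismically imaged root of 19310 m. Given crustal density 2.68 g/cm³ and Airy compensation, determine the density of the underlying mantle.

Airy balance: ρ_c h = (ρ_m − ρ_c) r → ρ_m = ρ_c (1 + h/r).
ρ_m = 2.68 × (1 + 4251 m/19310 m) = 3.27 g/cm³.

3.27 g/cm³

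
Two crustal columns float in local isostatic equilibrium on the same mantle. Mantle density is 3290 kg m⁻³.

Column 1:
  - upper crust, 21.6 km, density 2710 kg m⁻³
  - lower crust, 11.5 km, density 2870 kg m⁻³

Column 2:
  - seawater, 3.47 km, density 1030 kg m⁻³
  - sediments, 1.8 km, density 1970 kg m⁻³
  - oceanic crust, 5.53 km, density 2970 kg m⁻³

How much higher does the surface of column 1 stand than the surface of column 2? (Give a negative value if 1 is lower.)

1.63 km

For any compensation level in the mantle, the mantle terms cancel and isostasy reduces to e = (Σt_1 − Σt_2) − (Σ(ρt)_1 − Σ(ρt)_2) / ρ_m.
Σt_1 = 33.1 km; Σt_2 = 10.8 km; Σ(ρt)_1 = 91541; Σ(ρt)_2 = 23544.2 (in km·kg m⁻³).
e = (33.1 − 10.8) − (91541 − 23544.2) / 3290 = 1.63 km.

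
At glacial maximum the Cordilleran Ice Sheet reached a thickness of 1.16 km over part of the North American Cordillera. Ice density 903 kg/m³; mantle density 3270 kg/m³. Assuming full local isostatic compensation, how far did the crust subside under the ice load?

0.32 km

By Archimedes' principle applied to the lithosphere: the ice load ρ_ice t is balanced by mantle displaced below, ρ_m s.
s = t ρ_ice / ρ_m = 1.16 km × 903/3270 = 0.32 km.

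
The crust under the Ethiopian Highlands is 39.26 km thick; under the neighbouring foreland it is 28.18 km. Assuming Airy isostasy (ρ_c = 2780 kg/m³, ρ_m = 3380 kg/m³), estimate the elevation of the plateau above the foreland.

Excess crust Δ = 39.26 km − 28.18 km = 11.08 km, split between elevation h and root r with h + r = Δ.
Airy balance ρ_c h = (ρ_m − ρ_c) r gives r = h ρ_c/(ρ_m − ρ_c), so h (1 + ρ_c/(ρ_m − ρ_c)) = Δ, i.e. h = Δ (ρ_m − ρ_c)/ρ_m.
h = 11.08 km × 600/3380 = 1.97 km.

1.97 km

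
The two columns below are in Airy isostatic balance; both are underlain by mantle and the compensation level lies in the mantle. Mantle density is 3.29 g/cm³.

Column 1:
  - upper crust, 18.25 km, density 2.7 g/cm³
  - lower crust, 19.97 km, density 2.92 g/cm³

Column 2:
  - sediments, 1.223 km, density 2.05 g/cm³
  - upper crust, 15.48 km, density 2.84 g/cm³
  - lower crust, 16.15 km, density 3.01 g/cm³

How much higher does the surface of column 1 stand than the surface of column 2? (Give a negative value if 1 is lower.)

For any compensation level in the mantle, the mantle terms cancel and isostasy reduces to e = (Σt_1 − Σt_2) − (Σ(ρt)_1 − Σ(ρt)_2) / ρ_m.
Σt_1 = 38.22 km; Σt_2 = 32.853 km; Σ(ρt)_1 = 107.5874; Σ(ρt)_2 = 95.08185 (in km·g/cm³).
e = (38.22 − 32.853) − (107.5874 − 95.08185) / 3.29 = 1.57 km.

1.57 km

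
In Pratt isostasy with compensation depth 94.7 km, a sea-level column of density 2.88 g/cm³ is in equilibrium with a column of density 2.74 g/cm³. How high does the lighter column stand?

ρ_ref D = ρ (D + h) → h = D (ρ_ref − ρ)/ρ.
h = 94.7 km × (2.88 − 2.74)/2.74 = 4.84 km.

4.84 km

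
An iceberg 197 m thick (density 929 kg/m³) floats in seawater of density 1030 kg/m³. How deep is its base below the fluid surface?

178 m

Draft d = t ρ_obj/ρ_fluid = 197 m × 929/1030 = 178 m.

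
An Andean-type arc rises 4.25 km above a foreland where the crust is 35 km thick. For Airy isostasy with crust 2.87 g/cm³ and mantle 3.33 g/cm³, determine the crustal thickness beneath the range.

Root depth r = h ρ_c / (ρ_m − ρ_c) = 4.25 km × 2.87 / 0.46 = 26.52 km.
Total thickness = T + h + r = 35 km + 4.25 km + 26.52 km = 65.8 km.

65.8 km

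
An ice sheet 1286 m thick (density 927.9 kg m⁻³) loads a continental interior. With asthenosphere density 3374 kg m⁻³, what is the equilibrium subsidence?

Equating mass per unit area of the two columns: the ice load ρ_ice t is balanced by mantle displaced below, ρ_m s.
s = t ρ_ice / ρ_m = 1286 m × 927.9/3374 = 354 m.

354 m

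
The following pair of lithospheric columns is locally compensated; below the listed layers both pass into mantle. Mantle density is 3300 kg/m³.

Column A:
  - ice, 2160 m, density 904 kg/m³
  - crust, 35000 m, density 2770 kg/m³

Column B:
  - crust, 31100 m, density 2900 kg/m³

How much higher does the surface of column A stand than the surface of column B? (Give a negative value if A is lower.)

For any compensation level in the mantle, the mantle terms cancel and isostasy reduces to e = (Σt_A − Σt_B) − (Σ(ρt)_A − Σ(ρt)_B) / ρ_m.
Σt_A = 37160 m; Σt_B = 31100 m; Σ(ρt)_A = 98902640; Σ(ρt)_B = 90190000 (in m·kg/m³).
e = (37160 − 31100) − (98902640 − 90190000) / 3300 = 3420 m.

3420 m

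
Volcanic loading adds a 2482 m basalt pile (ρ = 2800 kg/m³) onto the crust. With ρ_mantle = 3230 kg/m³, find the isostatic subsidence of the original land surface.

Subaerial loading: s = t ρ_load / ρ_m.
s = 2482 m × 2800/3230 = 2150 m.

2150 m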